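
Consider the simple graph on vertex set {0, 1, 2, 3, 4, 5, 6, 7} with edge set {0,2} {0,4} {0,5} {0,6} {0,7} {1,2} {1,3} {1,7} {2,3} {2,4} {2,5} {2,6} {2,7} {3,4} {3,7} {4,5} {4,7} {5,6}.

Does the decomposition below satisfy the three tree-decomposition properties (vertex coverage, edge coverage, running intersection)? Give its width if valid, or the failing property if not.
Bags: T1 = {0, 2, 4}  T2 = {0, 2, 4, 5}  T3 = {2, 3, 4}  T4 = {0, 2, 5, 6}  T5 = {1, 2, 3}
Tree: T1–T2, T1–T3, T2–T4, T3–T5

A tree decomposition must satisfy three properties: every vertex lies in some bag; for every edge, both endpoints lie together in some bag; and for every vertex, the bags containing it form a connected subtree. Here vertex 7 appears in no bag, so the decomposition is invalid.

No — vertex 7 appears in no bag.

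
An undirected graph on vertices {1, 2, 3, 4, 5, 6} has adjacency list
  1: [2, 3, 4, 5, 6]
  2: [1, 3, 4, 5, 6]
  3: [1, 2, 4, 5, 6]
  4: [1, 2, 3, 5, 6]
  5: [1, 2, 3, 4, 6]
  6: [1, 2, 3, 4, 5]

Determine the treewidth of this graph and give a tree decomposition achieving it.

With just one bag of size 6, the width is 6 − 1 = 5, so tw(G) ≤ 5. On the other hand G contains the 6-clique {1, 2, 3, 4, 5, 6}. A clique must lie in a single bag of any decomposition, so no decomposition can have width below 5. Hence tw(G) = 5 exactly.

Treewidth 5.
One such decomposition:
Bags: B1 = {1, 2, 3, 4, 5, 6}
Tree: (single bag)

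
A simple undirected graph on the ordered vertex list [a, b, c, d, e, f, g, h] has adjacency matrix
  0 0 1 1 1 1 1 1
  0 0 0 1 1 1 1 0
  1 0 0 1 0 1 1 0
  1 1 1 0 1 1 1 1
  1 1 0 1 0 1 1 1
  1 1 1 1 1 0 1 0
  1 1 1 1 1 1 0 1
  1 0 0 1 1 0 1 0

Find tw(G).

4

A width-4 tree decomposition is:
Bags: B1 = {a, d, e, f, g}  B2 = {a, d, e, g, h}  B3 = {a, c, d, f, g}  B4 = {b, d, e, f, g}
Tree: B1–B2, B1–B3, B1–B4
The largest bag has 5 vertices, giving width 4; this decomposition certifies tw(G) ≤ 4. Conversely, {a, d, e, g, h} is a clique of size 5, and the vertices of any clique must share a bag in every tree decomposition; so some bag has ≥ 5 vertices and tw(G) ≥ 4. Therefore the treewidth is 4.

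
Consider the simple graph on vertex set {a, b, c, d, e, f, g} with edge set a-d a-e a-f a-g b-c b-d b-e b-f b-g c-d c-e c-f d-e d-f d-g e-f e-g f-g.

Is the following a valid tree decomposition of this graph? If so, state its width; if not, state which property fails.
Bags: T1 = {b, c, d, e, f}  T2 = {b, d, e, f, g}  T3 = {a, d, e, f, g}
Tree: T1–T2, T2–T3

Every vertex of G appears in some bag (union = {a, b, c, d, e, f, g}); every edge is covered by a bag; and for each vertex v the set of bags containing v is connected in the bag tree. The decomposition is therefore valid. The largest bag has 5 vertices, so the width is 4.

Yes; width 4.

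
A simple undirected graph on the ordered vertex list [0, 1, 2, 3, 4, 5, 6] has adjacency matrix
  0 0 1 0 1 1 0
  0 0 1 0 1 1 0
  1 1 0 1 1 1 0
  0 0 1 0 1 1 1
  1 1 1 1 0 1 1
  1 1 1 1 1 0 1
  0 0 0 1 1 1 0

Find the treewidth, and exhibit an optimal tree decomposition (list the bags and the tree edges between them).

The largest bag has 4 vertices, giving width 3; this decomposition certifies tw(G) ≤ 3. For the lower bound, the 4 vertices {0, 2, 4, 5} are pairwise adjacent, and any tree decomposition puts a clique entirely inside one bag — forcing width ≥ 3. Combining the bounds, tw(G) = 3.

Treewidth 3.
One such decomposition:
Bags: B1 = {3, 4, 5, 6}  B2 = {2, 3, 4, 5}  B3 = {1, 2, 4, 5}  B4 = {0, 2, 4, 5}
Tree: B1–B2, B2–B3, B3–B4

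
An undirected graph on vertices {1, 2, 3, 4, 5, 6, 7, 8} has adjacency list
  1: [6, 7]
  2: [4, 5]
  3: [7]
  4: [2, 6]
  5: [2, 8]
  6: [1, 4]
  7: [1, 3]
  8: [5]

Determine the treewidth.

A width-1 tree decomposition is:
Bags: B1 = {5, 8}  B2 = {2, 5}  B3 = {2, 4}  B4 = {4, 6}  B5 = {1, 6}  B6 = {1, 7}  B7 = {3, 7}
Tree: B1–B2, B2–B3, B3–B4, B4–B5, B5–B6, B6–B7
The largest bag has 2 vertices, giving width 1; this decomposition certifies tw(G) ≤ 1. G has an edge, so its treewidth is at least 1. Therefore the treewidth is 1.

1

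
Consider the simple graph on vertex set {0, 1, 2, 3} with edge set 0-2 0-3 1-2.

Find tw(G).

1

A width-1 tree decomposition is:
Bags: B1 = {0, 3}  B2 = {0, 2}  B3 = {1, 2}
Tree: B1–B2, B2–B3
Every bag has size at most 2, so the width is 2 − 1 = 1 and tw(G) ≤ 1. G has an edge, so its treewidth is at least 1. The upper and lower bounds meet at 1, so that is the treewidth.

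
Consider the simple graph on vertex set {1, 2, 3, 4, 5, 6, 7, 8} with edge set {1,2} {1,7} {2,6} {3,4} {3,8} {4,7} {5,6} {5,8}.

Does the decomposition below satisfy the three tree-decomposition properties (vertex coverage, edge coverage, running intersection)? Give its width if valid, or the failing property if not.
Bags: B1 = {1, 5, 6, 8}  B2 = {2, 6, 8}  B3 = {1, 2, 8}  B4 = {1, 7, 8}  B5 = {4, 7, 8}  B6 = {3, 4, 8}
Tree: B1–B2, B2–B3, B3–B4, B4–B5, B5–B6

A tree decomposition must satisfy three properties: every vertex lies in some bag; for every edge, both endpoints lie together in some bag; and for every vertex, the bags containing it form a connected subtree. Here bags containing vertex 1 are not connected in the tree, so the decomposition is invalid.

No — bags containing vertex 1 are not connected in the tree.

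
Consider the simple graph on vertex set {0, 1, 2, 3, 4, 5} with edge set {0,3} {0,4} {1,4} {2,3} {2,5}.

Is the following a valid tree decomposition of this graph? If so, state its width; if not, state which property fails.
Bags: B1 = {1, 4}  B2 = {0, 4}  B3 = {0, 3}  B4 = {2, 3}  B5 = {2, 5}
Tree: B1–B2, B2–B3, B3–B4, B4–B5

Every vertex of G appears in some bag (union = {0, 1, 2, 3, 4, 5}); every edge is covered by a bag; and for each vertex v the set of bags containing v is connected in the bag tree. The decomposition is therefore valid. The largest bag has 2 vertices, so the width is 1.

Yes; width 1.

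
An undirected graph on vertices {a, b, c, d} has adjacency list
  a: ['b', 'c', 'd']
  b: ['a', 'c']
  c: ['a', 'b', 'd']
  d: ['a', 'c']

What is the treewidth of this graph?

2

A width-2 tree decomposition is:
Bags: B1 = {a, b, c}  B2 = {a, c, d}
Tree: B1–B2
Each bag holds 3 vertices, so the decomposition has width 2, which upper-bounds the treewidth. Conversely, {a, c, d} is a clique of size 3, and the vertices of any clique must share a bag in every tree decomposition; so some bag has ≥ 3 vertices and tw(G) ≥ 2. Therefore the treewidth is 2.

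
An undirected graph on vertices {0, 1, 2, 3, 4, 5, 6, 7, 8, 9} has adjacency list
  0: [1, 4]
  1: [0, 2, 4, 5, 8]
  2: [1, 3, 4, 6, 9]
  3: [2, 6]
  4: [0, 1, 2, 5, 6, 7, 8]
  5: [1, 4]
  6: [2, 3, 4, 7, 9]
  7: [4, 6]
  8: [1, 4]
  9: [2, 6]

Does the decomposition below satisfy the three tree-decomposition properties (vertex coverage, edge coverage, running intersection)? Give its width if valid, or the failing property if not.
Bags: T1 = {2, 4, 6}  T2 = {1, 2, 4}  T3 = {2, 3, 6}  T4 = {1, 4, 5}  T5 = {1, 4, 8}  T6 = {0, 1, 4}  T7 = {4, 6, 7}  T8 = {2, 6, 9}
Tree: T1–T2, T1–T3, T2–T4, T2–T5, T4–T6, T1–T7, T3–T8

Yes; width 2.

Vertex coverage: the bags together contain {0, 1, 2, 3, 4, 5, 6, 7, 8, 9}, the full vertex set. Edge coverage: each edge of G has both endpoints in at least one bag. Running intersection: for every vertex, the bags containing it form a connected subtree. All three properties hold, so this is a valid tree decomposition of width max|bag| − 1 = 2, and hence tw(G) ≤ 2.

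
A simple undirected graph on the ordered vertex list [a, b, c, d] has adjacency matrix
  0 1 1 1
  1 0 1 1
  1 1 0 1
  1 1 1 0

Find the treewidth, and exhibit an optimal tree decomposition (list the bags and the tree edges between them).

A single bag containing all 4 vertices is trivially a valid decomposition of width 3. On the other hand G contains the 4-clique {a, b, c, d}. A clique must lie in a single bag of any decomposition, so no decomposition can have width below 3. Combining the bounds, tw(G) = 3.

Treewidth 3.
One optimal decomposition is:
Bags: B1 = {a, b, c, d}
Tree: (single bag)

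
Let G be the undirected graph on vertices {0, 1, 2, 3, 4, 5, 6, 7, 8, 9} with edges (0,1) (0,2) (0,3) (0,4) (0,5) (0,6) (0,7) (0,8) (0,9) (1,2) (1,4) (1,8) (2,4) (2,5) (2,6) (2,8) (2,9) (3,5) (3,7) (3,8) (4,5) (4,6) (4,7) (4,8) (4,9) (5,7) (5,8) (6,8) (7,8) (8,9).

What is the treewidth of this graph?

4

A width-4 tree decomposition is:
Bags: B1 = {0, 2, 4, 6, 8}  B2 = {0, 2, 4, 5, 8}  B3 = {0, 1, 2, 4, 8}  B4 = {0, 4, 5, 7, 8}  B5 = {0, 3, 5, 7, 8}  B6 = {0, 2, 4, 8, 9}
Tree: B1–B2, B1–B3, B2–B4, B4–B5, B2–B6
Each bag holds 5 vertices, so the decomposition has width 4, which upper-bounds the treewidth. On the other hand G contains the 5-clique {0, 3, 5, 7, 8}. A clique must lie in a single bag of any decomposition, so no decomposition can have width below 4. Combining the bounds, tw(G) = 4.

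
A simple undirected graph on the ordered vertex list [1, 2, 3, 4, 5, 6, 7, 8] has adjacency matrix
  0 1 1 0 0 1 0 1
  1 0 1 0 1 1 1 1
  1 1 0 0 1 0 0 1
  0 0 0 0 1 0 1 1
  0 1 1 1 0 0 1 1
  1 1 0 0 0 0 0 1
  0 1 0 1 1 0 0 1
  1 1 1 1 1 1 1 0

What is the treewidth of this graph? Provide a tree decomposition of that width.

Treewidth 3.
One optimal decomposition is:
Bags: B1 = {2, 3, 5, 8}  B2 = {2, 5, 7, 8}  B3 = {1, 2, 3, 8}  B4 = {1, 2, 6, 8}  B5 = {4, 5, 7, 8}
Tree: B1–B2, B1–B3, B3–B4, B2–B5

Each bag holds 4 vertices, so the decomposition has width 3, which upper-bounds the treewidth. For the lower bound, the 4 vertices {1, 2, 3, 8} are pairwise adjacent, and any tree decomposition puts a clique entirely inside one bag — forcing width ≥ 3. The upper and lower bounds meet at 3, so that is the treewidth.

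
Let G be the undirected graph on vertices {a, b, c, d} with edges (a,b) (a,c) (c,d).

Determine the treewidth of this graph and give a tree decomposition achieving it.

Treewidth 1.
One such decomposition:
Bags: B1 = {a, b}  B2 = {a, c}  B3 = {c, d}
Tree: B1–B2, B2–B3

Each bag holds 2 vertices, so the decomposition has width 1, which upper-bounds the treewidth. Any graph with an edge has treewidth ≥ 1, and G has the edge b–a. Therefore the treewidth is 1.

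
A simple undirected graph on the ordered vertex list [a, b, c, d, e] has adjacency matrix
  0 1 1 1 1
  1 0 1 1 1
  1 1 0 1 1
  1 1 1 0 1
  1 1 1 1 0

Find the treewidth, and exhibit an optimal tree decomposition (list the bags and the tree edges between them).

Treewidth 4.
One such decomposition:
Bags: B1 = {a, b, c, d, e}
Tree: (single bag)

A single bag containing all 5 vertices is trivially a valid decomposition of width 4. On the other hand G contains the 5-clique {a, b, c, d, e}. A clique must lie in a single bag of any decomposition, so no decomposition can have width below 4. Combining the bounds, tw(G) = 4.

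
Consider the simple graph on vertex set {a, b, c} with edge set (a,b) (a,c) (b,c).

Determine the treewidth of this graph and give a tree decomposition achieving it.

Treewidth 2.
Bags: B1 = {a, b, c}
Tree: (single bag)

With just one bag of size 3, the width is 3 − 1 = 2, so tw(G) ≤ 2. For the lower bound, the 3 vertices {a, b, c} are pairwise adjacent, and any tree decomposition puts a clique entirely inside one bag — forcing width ≥ 2. Hence tw(G) = 2 exactly.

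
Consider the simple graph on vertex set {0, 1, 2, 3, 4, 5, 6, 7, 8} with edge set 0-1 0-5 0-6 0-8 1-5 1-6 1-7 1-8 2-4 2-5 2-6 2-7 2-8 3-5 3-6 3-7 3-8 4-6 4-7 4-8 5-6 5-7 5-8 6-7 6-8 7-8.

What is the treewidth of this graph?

A width-4 tree decomposition is:
Bags: B1 = {1, 5, 6, 7, 8}  B2 = {0, 1, 5, 6, 8}  B3 = {3, 5, 6, 7, 8}  B4 = {2, 5, 6, 7, 8}  B5 = {2, 4, 6, 7, 8}
Tree: B1–B2, B1–B3, B1–B4, B4–B5
Every bag has size at most 5, so the width is 5 − 1 = 4 and tw(G) ≤ 4. On the other hand G contains the 5-clique {2, 4, 6, 7, 8}. A clique must lie in a single bag of any decomposition, so no decomposition can have width below 4. The upper and lower bounds meet at 4, so that is the treewidth.

4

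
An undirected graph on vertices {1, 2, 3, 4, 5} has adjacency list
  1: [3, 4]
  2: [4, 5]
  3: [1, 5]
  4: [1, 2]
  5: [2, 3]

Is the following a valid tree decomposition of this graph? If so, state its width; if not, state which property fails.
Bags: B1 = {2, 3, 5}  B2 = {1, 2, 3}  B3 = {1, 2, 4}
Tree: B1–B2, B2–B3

Yes; width 2.

Vertex coverage: the bags together contain {1, 2, 3, 4, 5}, the full vertex set. Edge coverage: each edge of G has both endpoints in at least one bag. Running intersection: for every vertex, the bags containing it form a connected subtree. All three properties hold, so this is a valid tree decomposition of width max|bag| − 1 = 2, and hence tw(G) ≤ 2.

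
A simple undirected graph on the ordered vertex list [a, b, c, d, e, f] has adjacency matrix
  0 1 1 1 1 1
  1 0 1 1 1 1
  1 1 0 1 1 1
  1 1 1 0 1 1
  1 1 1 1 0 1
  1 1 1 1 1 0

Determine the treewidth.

5

A width-5 tree decomposition is:
Bags: B1 = {a, b, c, d, e, f}
Tree: (single bag)
With just one bag of size 6, the width is 6 − 1 = 5, so tw(G) ≤ 5. On the other hand G contains the 6-clique {a, b, c, d, e, f}. A clique must lie in a single bag of any decomposition, so no decomposition can have width below 5. The upper and lower bounds meet at 5, so that is the treewidth.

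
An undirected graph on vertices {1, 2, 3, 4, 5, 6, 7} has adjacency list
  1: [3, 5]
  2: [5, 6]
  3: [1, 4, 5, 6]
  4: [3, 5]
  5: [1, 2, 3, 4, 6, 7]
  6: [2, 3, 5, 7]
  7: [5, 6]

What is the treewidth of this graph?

2

A width-2 tree decomposition is:
Bags: B1 = {3, 5, 6}  B2 = {2, 5, 6}  B3 = {5, 6, 7}  B4 = {3, 4, 5}  B5 = {1, 3, 5}
Tree: B1–B2, B2–B3, B1–B4, B1–B5
Each bag holds 3 vertices, so the decomposition has width 2, which upper-bounds the treewidth. For the lower bound, the 3 vertices {2, 5, 6} are pairwise adjacent, and any tree decomposition puts a clique entirely inside one bag — forcing width ≥ 2. Therefore the treewidth is 2.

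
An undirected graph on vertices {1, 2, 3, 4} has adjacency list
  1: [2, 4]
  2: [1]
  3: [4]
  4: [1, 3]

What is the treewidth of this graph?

1

A width-1 tree decomposition is:
Bags: B1 = {3, 4}  B2 = {1, 4}  B3 = {1, 2}
Tree: B1–B2, B2–B3
Every bag has size at most 2, so the width is 2 − 1 = 1 and tw(G) ≤ 1. G has an edge, so its treewidth is at least 1. Combining the bounds, tw(G) = 1.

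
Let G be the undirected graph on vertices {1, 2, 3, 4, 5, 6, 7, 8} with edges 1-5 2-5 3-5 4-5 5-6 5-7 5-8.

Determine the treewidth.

A width-1 tree decomposition is:
Bags: B1 = {4, 5}  B2 = {5, 6}  B3 = {1, 5}  B4 = {2, 5}  B5 = {3, 5}  B6 = {5, 7}  B7 = {5, 8}
Tree: B1–B2, B2–B3, B2–B4, B3–B5, B3–B6, B3–B7
Every bag has size at most 2, so the width is 2 − 1 = 1 and tw(G) ≤ 1. Since G has at least one edge (e.g. 5–4), it is not an edgeless graph, so tw(G) ≥ 1. The upper and lower bounds meet at 1, so that is the treewidth.

1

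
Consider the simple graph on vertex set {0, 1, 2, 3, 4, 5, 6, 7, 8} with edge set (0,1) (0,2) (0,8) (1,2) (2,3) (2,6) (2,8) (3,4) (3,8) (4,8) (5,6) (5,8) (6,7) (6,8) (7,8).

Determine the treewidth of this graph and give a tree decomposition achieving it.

The largest bag has 3 vertices, giving width 2; this decomposition certifies tw(G) ≤ 2. On the other hand G contains the 3-clique {0, 2, 8}. A clique must lie in a single bag of any decomposition, so no decomposition can have width below 2. Combining the bounds, tw(G) = 2.

Treewidth 2.
Bags: B1 = {2, 3, 8}  B2 = {0, 2, 8}  B3 = {2, 6, 8}  B4 = {0, 1, 2}  B5 = {5, 6, 8}  B6 = {6, 7, 8}  B7 = {3, 4, 8}
Tree: B1–B2, B2–B3, B2–B4, B3–B5, B3–B6, B1–B7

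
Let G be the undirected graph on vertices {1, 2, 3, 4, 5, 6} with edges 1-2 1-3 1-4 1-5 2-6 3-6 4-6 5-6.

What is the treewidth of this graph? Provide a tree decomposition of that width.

The largest bag has 3 vertices, giving width 2; this decomposition certifies tw(G) ≤ 2. For the lower bound, G contains the cycle 3–6–2–1–3, so G is not a forest; only forests have treewidth ≤ 1, hence tw(G) ≥ 2. The upper and lower bounds meet at 2, so that is the treewidth.

Treewidth 2.
One such decomposition:
Bags: B1 = {1, 3, 6}  B2 = {1, 2, 6}  B3 = {1, 4, 6}  B4 = {1, 5, 6}
Tree: B1–B2, B2–B3, B3–B4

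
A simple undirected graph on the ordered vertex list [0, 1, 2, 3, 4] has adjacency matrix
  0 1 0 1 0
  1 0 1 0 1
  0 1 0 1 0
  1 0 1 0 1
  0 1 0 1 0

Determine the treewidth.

2

A width-2 tree decomposition is:
Bags: B1 = {1, 3, 4}  B2 = {1, 2, 3}  B3 = {0, 1, 3}
Tree: B1–B2, B2–B3
Every bag has size at most 3, so the width is 3 − 1 = 2 and tw(G) ≤ 2. The edges 4–3–2–1–4 form a cycle, so G is not a tree and its treewidth is at least 2. The upper and lower bounds meet at 2, so that is the treewidth.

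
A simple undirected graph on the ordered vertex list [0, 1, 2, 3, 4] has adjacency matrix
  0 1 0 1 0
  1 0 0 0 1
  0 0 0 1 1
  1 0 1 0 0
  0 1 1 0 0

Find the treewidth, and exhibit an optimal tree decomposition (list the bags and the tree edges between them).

Treewidth 2.
One optimal decomposition is:
Bags: B1 = {1, 2, 4}  B2 = {1, 2, 3}  B3 = {0, 1, 3}
Tree: B1–B2, B2–B3

Each bag holds 3 vertices, so the decomposition has width 2, which upper-bounds the treewidth. The edges 1–4–2–3–0–1 form a cycle, so G is not a tree and its treewidth is at least 2. Hence tw(G) = 2 exactly.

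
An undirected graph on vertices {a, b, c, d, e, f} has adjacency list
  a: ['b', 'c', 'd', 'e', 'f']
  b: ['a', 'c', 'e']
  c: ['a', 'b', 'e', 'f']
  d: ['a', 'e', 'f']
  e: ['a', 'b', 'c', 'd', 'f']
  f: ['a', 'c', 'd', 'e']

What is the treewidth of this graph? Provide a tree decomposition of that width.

Treewidth 3.
One optimal decomposition is:
Bags: B1 = {a, d, e, f}  B2 = {a, c, e, f}  B3 = {a, b, c, e}
Tree: B1–B2, B2–B3

Each bag holds 4 vertices, so the decomposition has width 3, which upper-bounds the treewidth. On the other hand G contains the 4-clique {a, d, e, f}. A clique must lie in a single bag of any decomposition, so no decomposition can have width below 3. Combining the bounds, tw(G) = 3.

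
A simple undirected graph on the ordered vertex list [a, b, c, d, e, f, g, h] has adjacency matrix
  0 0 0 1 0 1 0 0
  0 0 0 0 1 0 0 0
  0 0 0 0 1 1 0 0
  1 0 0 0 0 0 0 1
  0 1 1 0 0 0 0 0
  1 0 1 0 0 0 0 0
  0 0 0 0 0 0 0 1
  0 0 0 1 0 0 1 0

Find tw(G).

A width-1 tree decomposition is:
Bags: B1 = {g, h}  B2 = {d, h}  B3 = {a, d}  B4 = {a, f}  B5 = {c, f}  B6 = {c, e}  B7 = {b, e}
Tree: B1–B2, B2–B3, B3–B4, B4–B5, B5–B6, B6–B7
The largest bag has 2 vertices, giving width 1; this decomposition certifies tw(G) ≤ 1. G has an edge, so its treewidth is at least 1. The upper and lower bounds meet at 1, so that is the treewidth.

1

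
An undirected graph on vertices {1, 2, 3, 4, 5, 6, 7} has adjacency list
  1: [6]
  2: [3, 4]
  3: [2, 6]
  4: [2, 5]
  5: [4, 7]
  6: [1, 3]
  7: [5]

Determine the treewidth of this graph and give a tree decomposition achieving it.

Each bag holds 2 vertices, so the decomposition has width 1, which upper-bounds the treewidth. Any graph with an edge has treewidth ≥ 1, and G has the edge 1–6. Combining the bounds, tw(G) = 1.

Treewidth 1.
Bags: B1 = {1, 6}  B2 = {3, 6}  B3 = {2, 3}  B4 = {2, 4}  B5 = {4, 5}  B6 = {5, 7}
Tree: B1–B2, B2–B3, B3–B4, B4–B5, B5–B6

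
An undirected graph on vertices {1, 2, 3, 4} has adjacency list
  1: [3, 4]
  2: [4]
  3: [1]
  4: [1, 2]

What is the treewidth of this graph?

1

A width-1 tree decomposition is:
Bags: B1 = {2, 4}  B2 = {1, 4}  B3 = {1, 3}
Tree: B1–B2, B2–B3
Each bag holds 2 vertices, so the decomposition has width 1, which upper-bounds the treewidth. Any graph with an edge has treewidth ≥ 1, and G has the edge 2–4. Therefore the treewidth is 1.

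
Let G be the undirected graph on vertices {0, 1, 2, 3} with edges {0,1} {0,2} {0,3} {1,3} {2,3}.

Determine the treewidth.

2

A width-2 tree decomposition is:
Bags: B1 = {0, 1, 3}  B2 = {0, 2, 3}
Tree: B1–B2
Each bag holds 3 vertices, so the decomposition has width 2, which upper-bounds the treewidth. On the other hand G contains the 3-clique {0, 1, 3}. A clique must lie in a single bag of any decomposition, so no decomposition can have width below 2. Hence tw(G) = 2 exactly.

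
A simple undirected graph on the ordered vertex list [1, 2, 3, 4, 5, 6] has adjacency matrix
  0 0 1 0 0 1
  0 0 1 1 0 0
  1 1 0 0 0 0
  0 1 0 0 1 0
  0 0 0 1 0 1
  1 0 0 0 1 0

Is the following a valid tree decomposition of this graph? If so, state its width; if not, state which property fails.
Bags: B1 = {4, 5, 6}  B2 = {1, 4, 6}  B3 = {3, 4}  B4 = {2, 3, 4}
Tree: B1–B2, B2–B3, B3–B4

No — edge (1,3) lies in no bag.

A tree decomposition must satisfy three properties: every vertex lies in some bag; for every edge, both endpoints lie together in some bag; and for every vertex, the bags containing it form a connected subtree. Here edge (1,3) lies in no bag, so the decomposition is invalid.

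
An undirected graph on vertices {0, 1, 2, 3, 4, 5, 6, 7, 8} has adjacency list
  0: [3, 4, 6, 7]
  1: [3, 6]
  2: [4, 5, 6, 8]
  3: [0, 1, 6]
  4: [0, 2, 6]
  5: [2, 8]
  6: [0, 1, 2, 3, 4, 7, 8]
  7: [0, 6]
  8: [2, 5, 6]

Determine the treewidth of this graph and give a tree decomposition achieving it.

Treewidth 2.
One optimal decomposition is:
Bags: B1 = {2, 4, 6}  B2 = {2, 6, 8}  B3 = {0, 4, 6}  B4 = {0, 6, 7}  B5 = {0, 3, 6}  B6 = {1, 3, 6}  B7 = {2, 5, 8}
Tree: B1–B2, B1–B3, B3–B4, B4–B5, B5–B6, B2–B7

Each bag holds 3 vertices, so the decomposition has width 2, which upper-bounds the treewidth. For the lower bound, the 3 vertices {2, 5, 8} are pairwise adjacent, and any tree decomposition puts a clique entirely inside one bag — forcing width ≥ 2. Therefore the treewidth is 2.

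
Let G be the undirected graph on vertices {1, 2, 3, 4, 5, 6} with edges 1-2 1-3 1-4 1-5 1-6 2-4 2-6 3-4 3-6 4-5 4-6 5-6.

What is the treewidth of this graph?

A width-3 tree decomposition is:
Bags: B1 = {1, 4, 5, 6}  B2 = {1, 3, 4, 6}  B3 = {1, 2, 4, 6}
Tree: B1–B2, B2–B3
Each bag holds 4 vertices, so the decomposition has width 3, which upper-bounds the treewidth. For the lower bound, the 4 vertices {1, 2, 4, 6} are pairwise adjacent, and any tree decomposition puts a clique entirely inside one bag — forcing width ≥ 3. Therefore the treewidth is 3.

3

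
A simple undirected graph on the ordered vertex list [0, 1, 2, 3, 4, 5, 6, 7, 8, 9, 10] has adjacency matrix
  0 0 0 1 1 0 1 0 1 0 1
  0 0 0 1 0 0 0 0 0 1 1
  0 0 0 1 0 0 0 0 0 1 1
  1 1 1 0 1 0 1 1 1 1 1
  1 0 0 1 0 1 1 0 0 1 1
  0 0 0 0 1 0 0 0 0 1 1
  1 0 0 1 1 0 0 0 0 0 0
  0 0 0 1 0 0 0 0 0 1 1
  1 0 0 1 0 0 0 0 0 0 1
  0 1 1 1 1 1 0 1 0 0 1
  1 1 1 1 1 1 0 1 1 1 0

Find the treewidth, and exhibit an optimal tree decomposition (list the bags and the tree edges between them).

Treewidth 3.
One optimal decomposition is:
Bags: B1 = {3, 4, 9, 10}  B2 = {0, 3, 4, 10}  B3 = {4, 5, 9, 10}  B4 = {0, 3, 8, 10}  B5 = {0, 3, 4, 6}  B6 = {2, 3, 9, 10}  B7 = {1, 3, 9, 10}  B8 = {3, 7, 9, 10}
Tree: B1–B2, B1–B3, B2–B4, B2–B5, B1–B6, B1–B7, B6–B8

The largest bag has 4 vertices, giving width 3; this decomposition certifies tw(G) ≤ 3. For the lower bound, the 4 vertices {0, 3, 8, 10} are pairwise adjacent, and any tree decomposition puts a clique entirely inside one bag — forcing width ≥ 3. Combining the bounds, tw(G) = 3.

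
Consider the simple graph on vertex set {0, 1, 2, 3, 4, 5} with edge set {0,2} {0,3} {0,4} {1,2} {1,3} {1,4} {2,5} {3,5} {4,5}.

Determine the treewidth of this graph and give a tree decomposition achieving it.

Every bag has size at most 4, so the width is 4 − 1 = 3 and tw(G) ≤ 3. For the lower bound: the 4 vertex sets {0,4}, {1,2}, {5}, {3} are disjoint, each induces a connected subgraph, and every pair is joined by at least one edge of G. Contracting each set to a single vertex therefore yields K_{4} as a minor, and since treewidth is minor-monotone, tw(G) ≥ tw(K_{4}) = 3. Combining the bounds, tw(G) = 3.

Treewidth 3.
Bags: B1 = {0, 1, 4, 5}  B2 = {0, 1, 2, 5}  B3 = {0, 1, 3, 5}
Tree: B1–B2, B2–B3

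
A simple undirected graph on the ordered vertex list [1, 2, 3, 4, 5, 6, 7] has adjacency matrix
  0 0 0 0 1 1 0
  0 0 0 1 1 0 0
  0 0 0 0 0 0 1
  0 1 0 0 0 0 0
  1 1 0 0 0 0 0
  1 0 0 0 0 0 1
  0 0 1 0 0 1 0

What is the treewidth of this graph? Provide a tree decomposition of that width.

Each bag holds 2 vertices, so the decomposition has width 1, which upper-bounds the treewidth. Since G has at least one edge (e.g. 4–2), it is not an edgeless graph, so tw(G) ≥ 1. The upper and lower bounds meet at 1, so that is the treewidth.

Treewidth 1.
Bags: B1 = {2, 4}  B2 = {2, 5}  B3 = {1, 5}  B4 = {1, 6}  B5 = {6, 7}  B6 = {3, 7}
Tree: B1–B2, B2–B3, B3–B4, B4–B5, B5–B6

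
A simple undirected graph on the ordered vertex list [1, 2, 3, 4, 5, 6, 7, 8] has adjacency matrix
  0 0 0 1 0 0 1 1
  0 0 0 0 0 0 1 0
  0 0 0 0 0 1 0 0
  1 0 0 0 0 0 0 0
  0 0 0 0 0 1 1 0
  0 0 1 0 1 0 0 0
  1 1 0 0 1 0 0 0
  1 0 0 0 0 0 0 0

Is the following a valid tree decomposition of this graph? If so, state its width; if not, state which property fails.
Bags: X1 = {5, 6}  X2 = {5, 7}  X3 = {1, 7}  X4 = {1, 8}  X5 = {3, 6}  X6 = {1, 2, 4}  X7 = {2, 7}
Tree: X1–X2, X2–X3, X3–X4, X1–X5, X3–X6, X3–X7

No — bags containing vertex 2 are not connected in the tree.

A tree decomposition must satisfy three properties: every vertex lies in some bag; for every edge, both endpoints lie together in some bag; and for every vertex, the bags containing it form a connected subtree. Here bags containing vertex 2 are not connected in the tree, so the decomposition is invalid.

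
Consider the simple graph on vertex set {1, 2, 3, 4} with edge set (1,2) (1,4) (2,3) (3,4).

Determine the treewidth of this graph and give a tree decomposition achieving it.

Treewidth 2.
One such decomposition:
Bags: B1 = {2, 3, 4}  B2 = {1, 2, 4}
Tree: B1–B2

Every bag has size at most 3, so the width is 3 − 1 = 2 and tw(G) ≤ 2. Since 2–3–4–1–2 is a cycle in G, G is not acyclic. Forests are exactly the graphs of treewidth ≤ 1, so tw(G) ≥ 2. Hence tw(G) = 2 exactly.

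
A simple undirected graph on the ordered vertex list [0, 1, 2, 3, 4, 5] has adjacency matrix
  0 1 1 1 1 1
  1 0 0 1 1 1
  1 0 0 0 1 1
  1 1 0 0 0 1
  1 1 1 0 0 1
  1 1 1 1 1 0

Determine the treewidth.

A width-3 tree decomposition is:
Bags: B1 = {0, 2, 4, 5}  B2 = {0, 1, 4, 5}  B3 = {0, 1, 3, 5}
Tree: B1–B2, B2–B3
Each bag holds 4 vertices, so the decomposition has width 3, which upper-bounds the treewidth. On the other hand G contains the 4-clique {0, 1, 3, 5}. A clique must lie in a single bag of any decomposition, so no decomposition can have width below 3. Therefore the treewidth is 3.

3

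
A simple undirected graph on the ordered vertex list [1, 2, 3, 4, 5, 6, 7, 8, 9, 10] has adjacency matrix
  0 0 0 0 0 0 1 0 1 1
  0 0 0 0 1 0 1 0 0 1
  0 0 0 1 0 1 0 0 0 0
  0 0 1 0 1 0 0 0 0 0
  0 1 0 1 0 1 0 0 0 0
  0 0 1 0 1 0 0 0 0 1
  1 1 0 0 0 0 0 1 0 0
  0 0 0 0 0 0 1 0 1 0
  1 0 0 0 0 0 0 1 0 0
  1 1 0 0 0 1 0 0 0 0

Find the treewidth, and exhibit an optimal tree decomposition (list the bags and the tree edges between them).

Treewidth 2.
One optimal decomposition is:
Bags: B1 = {7, 8, 9}  B2 = {1, 7, 9}  B3 = {1, 2, 7}  B4 = {1, 2, 10}  B5 = {2, 5, 10}  B6 = {5, 6, 10}  B7 = {4, 5, 6}  B8 = {3, 4, 6}
Tree: B1–B2, B2–B3, B3–B4, B4–B5, B5–B6, B6–B7, B7–B8

The largest bag has 3 vertices, giving width 2; this decomposition certifies tw(G) ≤ 2. Since 8–9–1–7–8 is a cycle in G, G is not acyclic. Forests are exactly the graphs of treewidth ≤ 1, so tw(G) ≥ 2. The upper and lower bounds meet at 2, so that is the treewidth.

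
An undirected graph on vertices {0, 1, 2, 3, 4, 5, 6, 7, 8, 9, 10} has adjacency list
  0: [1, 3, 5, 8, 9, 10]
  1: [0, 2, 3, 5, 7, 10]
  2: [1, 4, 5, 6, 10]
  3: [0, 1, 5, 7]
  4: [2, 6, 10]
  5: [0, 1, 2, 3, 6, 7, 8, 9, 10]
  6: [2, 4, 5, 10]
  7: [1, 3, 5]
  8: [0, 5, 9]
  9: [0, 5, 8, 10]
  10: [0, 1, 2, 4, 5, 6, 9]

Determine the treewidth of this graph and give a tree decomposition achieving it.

Every bag has size at most 4, so the width is 4 − 1 = 3 and tw(G) ≤ 3. Conversely, {2, 4, 6, 10} is a clique of size 4, and the vertices of any clique must share a bag in every tree decomposition; so some bag has ≥ 4 vertices and tw(G) ≥ 3. Combining the bounds, tw(G) = 3.

Treewidth 3.
One optimal decomposition is:
Bags: B1 = {0, 5, 9, 10}  B2 = {0, 1, 5, 10}  B3 = {0, 1, 3, 5}  B4 = {1, 2, 5, 10}  B5 = {2, 5, 6, 10}  B6 = {0, 5, 8, 9}  B7 = {2, 4, 6, 10}  B8 = {1, 3, 5, 7}
Tree: B1–B2, B2–B3, B2–B4, B4–B5, B1–B6, B5–B7, B3–B8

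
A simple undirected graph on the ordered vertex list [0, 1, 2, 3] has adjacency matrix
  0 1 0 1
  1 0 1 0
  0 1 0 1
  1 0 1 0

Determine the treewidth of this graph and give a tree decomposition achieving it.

Each bag holds 3 vertices, so the decomposition has width 2, which upper-bounds the treewidth. The edges 3–2–1–0–3 form a cycle, so G is not a tree and its treewidth is at least 2. The upper and lower bounds meet at 2, so that is the treewidth.

Treewidth 2.
One such decomposition:
Bags: B1 = {1, 2, 3}  B2 = {0, 1, 3}
Tree: B1–B2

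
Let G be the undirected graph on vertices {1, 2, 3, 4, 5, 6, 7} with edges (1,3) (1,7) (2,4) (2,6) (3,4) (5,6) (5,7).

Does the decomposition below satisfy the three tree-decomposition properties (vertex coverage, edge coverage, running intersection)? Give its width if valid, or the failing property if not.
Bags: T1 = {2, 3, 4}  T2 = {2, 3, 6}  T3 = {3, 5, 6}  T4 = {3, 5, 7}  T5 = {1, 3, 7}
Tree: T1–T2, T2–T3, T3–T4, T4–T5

Yes; width 2.

Vertex coverage: the bags together contain {1, 2, 3, 4, 5, 6, 7}, the full vertex set. Edge coverage: each edge of G has both endpoints in at least one bag. Running intersection: for every vertex, the bags containing it form a connected subtree. All three properties hold, so this is a valid tree decomposition of width max|bag| − 1 = 2, and hence tw(G) ≤ 2.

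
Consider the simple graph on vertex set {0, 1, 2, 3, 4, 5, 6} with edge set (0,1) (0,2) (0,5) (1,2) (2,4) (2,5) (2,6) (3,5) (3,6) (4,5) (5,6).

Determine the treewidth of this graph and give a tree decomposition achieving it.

Treewidth 2.
One such decomposition:
Bags: B1 = {2, 5, 6}  B2 = {0, 2, 5}  B3 = {0, 1, 2}  B4 = {2, 4, 5}  B5 = {3, 5, 6}
Tree: B1–B2, B2–B3, B2–B4, B1–B5

Every bag has size at most 3, so the width is 3 − 1 = 2 and tw(G) ≤ 2. Conversely, {0, 1, 2} is a clique of size 3, and the vertices of any clique must share a bag in every tree decomposition; so some bag has ≥ 3 vertices and tw(G) ≥ 2. The upper and lower bounds meet at 2, so that is the treewidth.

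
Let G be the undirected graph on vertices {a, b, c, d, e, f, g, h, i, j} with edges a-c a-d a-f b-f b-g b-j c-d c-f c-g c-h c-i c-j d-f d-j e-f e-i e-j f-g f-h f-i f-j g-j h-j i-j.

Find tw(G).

3

A width-3 tree decomposition is:
Bags: B1 = {c, d, f, j}  B2 = {c, f, g, j}  B3 = {b, f, g, j}  B4 = {c, f, i, j}  B5 = {c, f, h, j}  B6 = {a, c, d, f}  B7 = {e, f, i, j}
Tree: B1–B2, B2–B3, B2–B4, B4–B5, B1–B6, B4–B7
The largest bag has 4 vertices, giving width 3; this decomposition certifies tw(G) ≤ 3. On the other hand G contains the 4-clique {e, f, i, j}. A clique must lie in a single bag of any decomposition, so no decomposition can have width below 3. Hence tw(G) = 3 exactly.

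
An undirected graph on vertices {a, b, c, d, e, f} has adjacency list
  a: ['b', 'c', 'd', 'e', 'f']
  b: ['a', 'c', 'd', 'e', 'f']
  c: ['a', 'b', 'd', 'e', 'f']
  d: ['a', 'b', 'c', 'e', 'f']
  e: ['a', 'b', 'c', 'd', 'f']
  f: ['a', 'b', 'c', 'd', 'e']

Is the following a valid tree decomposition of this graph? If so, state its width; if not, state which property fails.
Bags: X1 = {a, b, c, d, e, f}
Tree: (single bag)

Vertex coverage: the bags together contain {a, b, c, d, e, f}, the full vertex set. Edge coverage: each edge of G has both endpoints in at least one bag. Running intersection: for every vertex, the bags containing it form a connected subtree. All three properties hold, so this is a valid tree decomposition of width max|bag| − 1 = 5, and hence tw(G) ≤ 5.

Yes; width 5.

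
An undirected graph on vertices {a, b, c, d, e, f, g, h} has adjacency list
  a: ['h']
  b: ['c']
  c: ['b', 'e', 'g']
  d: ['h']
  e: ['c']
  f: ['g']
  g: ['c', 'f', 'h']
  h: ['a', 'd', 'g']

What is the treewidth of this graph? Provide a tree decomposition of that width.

Treewidth 1.
Bags: B1 = {c, g}  B2 = {g, h}  B3 = {f, g}  B4 = {d, h}  B5 = {c, e}  B6 = {a, h}  B7 = {b, c}
Tree: B1–B2, B2–B3, B2–B4, B1–B5, B2–B6, B1–B7

The largest bag has 2 vertices, giving width 1; this decomposition certifies tw(G) ≤ 1. G has an edge, so its treewidth is at least 1. The upper and lower bounds meet at 1, so that is the treewidth.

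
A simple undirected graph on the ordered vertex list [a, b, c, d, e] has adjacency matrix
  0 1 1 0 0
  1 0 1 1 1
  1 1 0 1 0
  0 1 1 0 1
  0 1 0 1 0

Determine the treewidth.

A width-2 tree decomposition is:
Bags: B1 = {b, c, d}  B2 = {a, b, c}  B3 = {b, d, e}
Tree: B1–B2, B1–B3
Each bag holds 3 vertices, so the decomposition has width 2, which upper-bounds the treewidth. For the lower bound, the 3 vertices {b, d, e} are pairwise adjacent, and any tree decomposition puts a clique entirely inside one bag — forcing width ≥ 2. The upper and lower bounds meet at 2, so that is the treewidth.

2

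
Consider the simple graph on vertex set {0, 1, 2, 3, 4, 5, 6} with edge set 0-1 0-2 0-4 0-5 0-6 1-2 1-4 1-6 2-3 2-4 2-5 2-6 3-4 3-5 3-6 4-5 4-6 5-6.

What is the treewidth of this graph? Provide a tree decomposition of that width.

The largest bag has 5 vertices, giving width 4; this decomposition certifies tw(G) ≤ 4. For the lower bound, the 5 vertices {0, 1, 2, 4, 6} are pairwise adjacent, and any tree decomposition puts a clique entirely inside one bag — forcing width ≥ 4. The upper and lower bounds meet at 4, so that is the treewidth.

Treewidth 4.
Bags: B1 = {2, 3, 4, 5, 6}  B2 = {0, 2, 4, 5, 6}  B3 = {0, 1, 2, 4, 6}
Tree: B1–B2, B2–B3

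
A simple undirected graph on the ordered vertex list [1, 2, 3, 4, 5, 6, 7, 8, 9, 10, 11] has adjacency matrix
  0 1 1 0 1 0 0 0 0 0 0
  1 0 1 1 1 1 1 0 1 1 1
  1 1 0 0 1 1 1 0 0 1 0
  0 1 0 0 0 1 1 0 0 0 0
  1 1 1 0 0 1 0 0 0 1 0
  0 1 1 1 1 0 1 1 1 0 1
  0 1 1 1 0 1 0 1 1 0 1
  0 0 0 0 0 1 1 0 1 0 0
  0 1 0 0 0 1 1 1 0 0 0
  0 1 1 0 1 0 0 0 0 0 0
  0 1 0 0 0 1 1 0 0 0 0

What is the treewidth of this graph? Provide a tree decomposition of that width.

Treewidth 3.
Bags: B1 = {2, 6, 7, 9}  B2 = {2, 6, 7, 11}  B3 = {2, 3, 6, 7}  B4 = {6, 7, 8, 9}  B5 = {2, 3, 5, 6}  B6 = {2, 3, 5, 10}  B7 = {2, 4, 6, 7}  B8 = {1, 2, 3, 5}
Tree: B1–B2, B2–B3, B1–B4, B3–B5, B5–B6, B2–B7, B6–B8

Each bag holds 4 vertices, so the decomposition has width 3, which upper-bounds the treewidth. Conversely, {6, 7, 8, 9} is a clique of size 4, and the vertices of any clique must share a bag in every tree decomposition; so some bag has ≥ 4 vertices and tw(G) ≥ 3. Hence tw(G) = 3 exactly.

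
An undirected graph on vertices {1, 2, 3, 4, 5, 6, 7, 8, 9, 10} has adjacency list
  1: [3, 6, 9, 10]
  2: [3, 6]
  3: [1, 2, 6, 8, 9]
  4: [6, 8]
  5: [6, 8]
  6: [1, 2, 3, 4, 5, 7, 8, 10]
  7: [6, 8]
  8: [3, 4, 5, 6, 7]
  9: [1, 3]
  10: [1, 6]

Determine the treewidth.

A width-2 tree decomposition is:
Bags: B1 = {3, 6, 8}  B2 = {6, 7, 8}  B3 = {1, 3, 6}  B4 = {1, 6, 10}  B5 = {2, 3, 6}  B6 = {5, 6, 8}  B7 = {4, 6, 8}  B8 = {1, 3, 9}
Tree: B1–B2, B1–B3, B3–B4, B1–B5, B1–B6, B2–B7, B3–B8
The largest bag has 3 vertices, giving width 2; this decomposition certifies tw(G) ≤ 2. On the other hand G contains the 3-clique {1, 3, 9}. A clique must lie in a single bag of any decomposition, so no decomposition can have width below 2. Therefore the treewidth is 2.

2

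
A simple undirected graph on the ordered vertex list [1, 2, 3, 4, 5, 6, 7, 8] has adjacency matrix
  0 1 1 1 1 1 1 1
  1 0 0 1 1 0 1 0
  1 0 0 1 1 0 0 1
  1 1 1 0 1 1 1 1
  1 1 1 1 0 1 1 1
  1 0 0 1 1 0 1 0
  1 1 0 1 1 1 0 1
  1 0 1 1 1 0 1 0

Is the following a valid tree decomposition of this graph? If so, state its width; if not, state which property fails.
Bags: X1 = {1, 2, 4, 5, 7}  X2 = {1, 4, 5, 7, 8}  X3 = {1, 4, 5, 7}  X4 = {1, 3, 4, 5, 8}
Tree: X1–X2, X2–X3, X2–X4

A tree decomposition must satisfy three properties: every vertex lies in some bag; for every edge, both endpoints lie together in some bag; and for every vertex, the bags containing it form a connected subtree. Here vertex 6 appears in no bag, so the decomposition is invalid.

No — vertex 6 appears in no bag.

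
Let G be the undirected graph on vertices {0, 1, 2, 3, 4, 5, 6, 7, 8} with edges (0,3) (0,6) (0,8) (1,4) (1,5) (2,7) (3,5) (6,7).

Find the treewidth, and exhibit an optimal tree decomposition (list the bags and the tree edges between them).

The largest bag has 2 vertices, giving width 1; this decomposition certifies tw(G) ≤ 1. Any graph with an edge has treewidth ≥ 1, and G has the edge 3–0. The upper and lower bounds meet at 1, so that is the treewidth.

Treewidth 1.
One such decomposition:
Bags: B1 = {0, 3}  B2 = {3, 5}  B3 = {1, 5}  B4 = {1, 4}  B5 = {0, 6}  B6 = {0, 8}  B7 = {6, 7}  B8 = {2, 7}
Tree: B1–B2, B2–B3, B3–B4, B1–B5, B1–B6, B5–B7, B7–B8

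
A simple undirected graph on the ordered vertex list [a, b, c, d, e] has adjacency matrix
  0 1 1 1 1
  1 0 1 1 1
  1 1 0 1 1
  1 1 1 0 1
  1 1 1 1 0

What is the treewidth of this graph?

4

A width-4 tree decomposition is:
Bags: B1 = {a, b, c, d, e}
Tree: (single bag)
A single bag containing all 5 vertices is trivially a valid decomposition of width 4. On the other hand G contains the 5-clique {a, b, c, d, e}. A clique must lie in a single bag of any decomposition, so no decomposition can have width below 4. Therefore the treewidth is 4.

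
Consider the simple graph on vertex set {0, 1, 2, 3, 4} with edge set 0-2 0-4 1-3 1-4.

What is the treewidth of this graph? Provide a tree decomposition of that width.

Treewidth 1.
Bags: B1 = {0, 2}  B2 = {0, 4}  B3 = {1, 4}  B4 = {1, 3}
Tree: B1–B2, B2–B3, B3–B4

Each bag holds 2 vertices, so the decomposition has width 1, which upper-bounds the treewidth. G has an edge, so its treewidth is at least 1. Hence tw(G) = 1 exactly.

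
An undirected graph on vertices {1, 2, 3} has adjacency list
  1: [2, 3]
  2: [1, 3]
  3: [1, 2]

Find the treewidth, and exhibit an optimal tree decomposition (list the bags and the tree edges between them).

Treewidth 2.
Bags: B1 = {1, 2, 3}
Tree: (single bag)

A single bag containing all 3 vertices is trivially a valid decomposition of width 2. For the lower bound, the 3 vertices {1, 2, 3} are pairwise adjacent, and any tree decomposition puts a clique entirely inside one bag — forcing width ≥ 2. Therefore the treewidth is 2.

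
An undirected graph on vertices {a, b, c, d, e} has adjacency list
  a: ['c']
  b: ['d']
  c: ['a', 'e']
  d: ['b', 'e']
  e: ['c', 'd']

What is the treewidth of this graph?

A width-1 tree decomposition is:
Bags: B1 = {d, e}  B2 = {c, e}  B3 = {a, c}  B4 = {b, d}
Tree: B1–B2, B2–B3, B1–B4
Each bag holds 2 vertices, so the decomposition has width 1, which upper-bounds the treewidth. Since G has at least one edge (e.g. d–e), it is not an edgeless graph, so tw(G) ≥ 1. Combining the bounds, tw(G) = 1.

1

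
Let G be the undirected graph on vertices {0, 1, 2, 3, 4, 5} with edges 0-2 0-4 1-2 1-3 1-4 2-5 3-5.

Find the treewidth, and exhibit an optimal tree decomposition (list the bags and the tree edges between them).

Every bag has size at most 3, so the width is 3 − 1 = 2 and tw(G) ≤ 2. The edges 3–5–2–1–3 form a cycle, so G is not a tree and its treewidth is at least 2. Hence tw(G) = 2 exactly.

Treewidth 2.
One optimal decomposition is:
Bags: B1 = {1, 3, 5}  B2 = {1, 2, 5}  B3 = {1, 2, 4}  B4 = {0, 2, 4}
Tree: B1–B2, B2–B3, B3–B4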